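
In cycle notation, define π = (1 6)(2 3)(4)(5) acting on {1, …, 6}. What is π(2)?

In the cycle (2 3), 2 is followed by 3, so π(2) = 3.

3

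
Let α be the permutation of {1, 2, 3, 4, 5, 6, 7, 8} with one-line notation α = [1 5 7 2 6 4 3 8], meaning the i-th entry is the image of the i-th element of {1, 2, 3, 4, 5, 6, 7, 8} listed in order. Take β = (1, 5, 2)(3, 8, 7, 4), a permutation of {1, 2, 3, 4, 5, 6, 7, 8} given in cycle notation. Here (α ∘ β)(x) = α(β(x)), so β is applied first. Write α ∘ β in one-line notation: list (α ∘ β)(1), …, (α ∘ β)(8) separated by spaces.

(α ∘ β)(x) = α(β(x)). Computing each image: α(β(1)) = α(5) = 6, α(β(2)) = α(1) = 1, α(β(3)) = α(8) = 8, α(β(4)) = α(3) = 7, α(β(5)) = α(2) = 5, α(β(6)) = α(6) = 4, α(β(7)) = α(4) = 2, α(β(8)) = α(7) = 3.
Hence α ∘ β = [6 1 8 7 5 4 2 3].

6 1 8 7 5 4 2 3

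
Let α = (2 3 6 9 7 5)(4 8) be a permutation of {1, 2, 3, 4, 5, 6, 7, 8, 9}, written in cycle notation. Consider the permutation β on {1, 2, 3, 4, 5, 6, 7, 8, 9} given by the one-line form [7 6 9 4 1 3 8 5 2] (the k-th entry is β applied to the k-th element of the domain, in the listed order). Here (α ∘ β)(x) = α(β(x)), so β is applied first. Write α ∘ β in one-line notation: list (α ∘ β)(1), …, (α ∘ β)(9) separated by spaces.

5 9 7 8 1 6 4 2 3

(α ∘ β)(x) = α(β(x)). Computing each image: α(β(1)) = α(7) = 5, α(β(2)) = α(6) = 9, α(β(3)) = α(9) = 7, α(β(4)) = α(4) = 8, α(β(5)) = α(1) = 1, α(β(6)) = α(3) = 6, α(β(7)) = α(8) = 4, α(β(8)) = α(5) = 2, α(β(9)) = α(2) = 3.
Hence α ∘ β = [5 9 7 8 1 6 4 2 3].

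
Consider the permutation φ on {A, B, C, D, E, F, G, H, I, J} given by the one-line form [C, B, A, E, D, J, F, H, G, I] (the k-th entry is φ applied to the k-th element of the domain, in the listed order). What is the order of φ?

4

Writing φ as disjoint cycles, the cycle lengths are 4, 2, 2, 1, 1.
The order of φ is the least common multiple of its cycle lengths: lcm(4, 2, 2) = 4.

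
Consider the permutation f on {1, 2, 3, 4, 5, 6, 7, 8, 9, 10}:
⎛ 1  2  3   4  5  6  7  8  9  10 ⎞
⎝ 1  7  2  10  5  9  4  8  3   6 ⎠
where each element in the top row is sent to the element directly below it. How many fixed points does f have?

The fixed points (elements with f(x) = x) are {1, 5, 8}, so there are 3.

3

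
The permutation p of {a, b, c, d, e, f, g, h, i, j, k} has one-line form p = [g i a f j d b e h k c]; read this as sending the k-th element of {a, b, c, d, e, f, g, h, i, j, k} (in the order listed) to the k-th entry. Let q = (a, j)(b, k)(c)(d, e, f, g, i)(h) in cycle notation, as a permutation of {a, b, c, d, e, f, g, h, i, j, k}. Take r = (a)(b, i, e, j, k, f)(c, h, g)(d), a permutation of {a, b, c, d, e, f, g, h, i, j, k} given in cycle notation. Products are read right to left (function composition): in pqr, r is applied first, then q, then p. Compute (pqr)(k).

b

(pqr)(k) = p(q(r(k))). r(k) = f, then q(f) = g, then p(g) = b, so the result is b.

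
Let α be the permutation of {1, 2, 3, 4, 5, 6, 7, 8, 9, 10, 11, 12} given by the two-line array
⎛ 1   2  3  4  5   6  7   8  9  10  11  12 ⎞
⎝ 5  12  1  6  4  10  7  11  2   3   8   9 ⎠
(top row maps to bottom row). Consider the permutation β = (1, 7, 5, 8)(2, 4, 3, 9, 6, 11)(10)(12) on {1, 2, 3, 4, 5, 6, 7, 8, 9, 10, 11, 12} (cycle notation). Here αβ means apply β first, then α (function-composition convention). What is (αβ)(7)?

4

(αβ)(7) = α(β(7)). β(7) = 5, then α(5) = 4. So (αβ)(7) = 4.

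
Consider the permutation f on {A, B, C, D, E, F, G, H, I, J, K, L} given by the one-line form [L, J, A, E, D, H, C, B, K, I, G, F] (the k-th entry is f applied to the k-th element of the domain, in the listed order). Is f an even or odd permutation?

In disjoint-cycle form the cycle lengths are 10, 2.
A cycle is odd iff its length is even; f has 2 even-length cycles, so sgn(f) = (−1)^2 and f is even.

even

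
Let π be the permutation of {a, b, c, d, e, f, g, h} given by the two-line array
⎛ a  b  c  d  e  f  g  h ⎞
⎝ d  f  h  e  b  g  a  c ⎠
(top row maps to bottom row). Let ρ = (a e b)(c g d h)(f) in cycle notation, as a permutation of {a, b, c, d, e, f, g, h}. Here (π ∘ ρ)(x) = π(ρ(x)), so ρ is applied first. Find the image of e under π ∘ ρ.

ρ(e) = b, then π(b) = f; composing gives (π ∘ ρ)(e) = f.

f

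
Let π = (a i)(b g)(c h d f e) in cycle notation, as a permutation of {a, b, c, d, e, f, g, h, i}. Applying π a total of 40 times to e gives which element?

e lies in the 5-cycle (c h d f e).
Powers repeat with period 5 on this cycle, and 40 mod 5 = 0, so π^40(e) = π^0(e).
So π^40(e) = e.

e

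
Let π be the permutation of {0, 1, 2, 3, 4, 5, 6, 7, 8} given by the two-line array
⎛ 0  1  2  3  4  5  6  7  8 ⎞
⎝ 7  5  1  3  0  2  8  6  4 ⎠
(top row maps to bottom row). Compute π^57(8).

0

Tracing 8 → 4 → … returns to 8 after 5 steps, so 8 lies in a 5-cycle (0 7 6 8 4).
On a 5-cycle, π^5 is the identity, so π^57 = π^2 there (57 ≡ 2 mod 5).
Advancing 2 steps from 8: 8 → 4 → 0.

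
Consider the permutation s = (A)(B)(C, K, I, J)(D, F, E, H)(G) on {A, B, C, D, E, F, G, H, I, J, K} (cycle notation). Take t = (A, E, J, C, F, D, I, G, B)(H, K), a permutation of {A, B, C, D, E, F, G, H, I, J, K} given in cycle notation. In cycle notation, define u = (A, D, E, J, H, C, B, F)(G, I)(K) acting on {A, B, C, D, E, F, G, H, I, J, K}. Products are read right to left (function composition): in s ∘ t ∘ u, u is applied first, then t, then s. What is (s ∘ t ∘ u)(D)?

(s ∘ t ∘ u)(D) = s(t(u(D))). u(D) = E, then t(E) = J, then s(J) = C, so the result is C.

C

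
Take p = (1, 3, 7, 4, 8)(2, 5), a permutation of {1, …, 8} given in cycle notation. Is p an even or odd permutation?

odd

The cycle lengths are 5, 2, 1.
A cycle is odd iff its length is even; p has 1 even-length cycle, so sgn(p) = (−1)^1 and p is odd.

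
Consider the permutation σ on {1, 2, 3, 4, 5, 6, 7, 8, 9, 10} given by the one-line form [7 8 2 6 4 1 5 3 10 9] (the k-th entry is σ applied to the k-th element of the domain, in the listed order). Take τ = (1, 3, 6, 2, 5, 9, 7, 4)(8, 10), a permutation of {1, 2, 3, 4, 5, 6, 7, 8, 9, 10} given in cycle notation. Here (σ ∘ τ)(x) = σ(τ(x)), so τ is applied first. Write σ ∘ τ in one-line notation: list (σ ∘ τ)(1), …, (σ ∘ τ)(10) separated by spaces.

(σ ∘ τ)(x) = σ(τ(x)). Computing each image: σ(τ(1)) = σ(3) = 2, σ(τ(2)) = σ(5) = 4, σ(τ(3)) = σ(6) = 1, σ(τ(4)) = σ(1) = 7, σ(τ(5)) = σ(9) = 10, σ(τ(6)) = σ(2) = 8, σ(τ(7)) = σ(4) = 6, σ(τ(8)) = σ(10) = 9, σ(τ(9)) = σ(7) = 5, σ(τ(10)) = σ(8) = 3.
Hence σ ∘ τ = [2 4 1 7 10 8 6 9 5 3].

2 4 1 7 10 8 6 9 5 3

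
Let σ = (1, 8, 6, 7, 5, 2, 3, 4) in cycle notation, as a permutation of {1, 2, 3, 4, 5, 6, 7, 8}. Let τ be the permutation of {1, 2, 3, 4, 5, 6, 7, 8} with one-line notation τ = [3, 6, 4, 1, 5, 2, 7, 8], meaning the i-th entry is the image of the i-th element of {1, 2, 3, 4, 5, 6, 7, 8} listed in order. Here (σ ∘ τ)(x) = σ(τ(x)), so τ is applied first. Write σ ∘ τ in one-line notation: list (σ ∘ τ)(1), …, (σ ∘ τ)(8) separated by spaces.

(σ ∘ τ)(x) = σ(τ(x)). Computing each image: σ(τ(1)) = σ(3) = 4, σ(τ(2)) = σ(6) = 7, σ(τ(3)) = σ(4) = 1, σ(τ(4)) = σ(1) = 8, σ(τ(5)) = σ(5) = 2, σ(τ(6)) = σ(2) = 3, σ(τ(7)) = σ(7) = 5, σ(τ(8)) = σ(8) = 6.
Hence σ ∘ τ = [4 7 1 8 2 3 5 6].

4 7 1 8 2 3 5 6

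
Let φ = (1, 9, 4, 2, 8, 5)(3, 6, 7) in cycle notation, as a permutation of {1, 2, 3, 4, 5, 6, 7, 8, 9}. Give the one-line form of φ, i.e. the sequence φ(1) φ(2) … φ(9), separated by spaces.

Each element maps to the next entry in its cycle (wrapping to the front): 1→9, 2→8, 3→6, 4→2, 5→1, 6→7, 7→3, 8→5, 9→4.
So the one-line form is 9 8 6 2 1 7 3 5 4.

9 8 6 2 1 7 3 5 4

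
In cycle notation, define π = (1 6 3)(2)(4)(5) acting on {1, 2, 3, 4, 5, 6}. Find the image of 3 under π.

1

3 appears in (1 6 3); the next entry (wrapping around) is 1.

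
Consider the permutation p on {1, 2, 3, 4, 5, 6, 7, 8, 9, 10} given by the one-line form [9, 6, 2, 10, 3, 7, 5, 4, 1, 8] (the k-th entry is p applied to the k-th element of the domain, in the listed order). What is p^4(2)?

3

Tracing 2 → 6 → … returns to 2 after 5 steps, so 2 lies in a 5-cycle (2, 6, 7, 5, 3).
Advancing 4 steps from 2: 2 → 6 → 7 → 5 → 3.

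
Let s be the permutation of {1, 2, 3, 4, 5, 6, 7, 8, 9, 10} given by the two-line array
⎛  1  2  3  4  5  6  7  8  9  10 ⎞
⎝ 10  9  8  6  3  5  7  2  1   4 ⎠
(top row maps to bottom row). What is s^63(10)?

Tracing 10 → 4 → … returns to 10 after 9 steps, so 10 lies in a 9-cycle (1 10 4 6 5 3 8 2 9).
Powers repeat with period 9 on this cycle, and 63 mod 9 = 0, so s^63(10) = s^0(10).
So s^63(10) = 10.

10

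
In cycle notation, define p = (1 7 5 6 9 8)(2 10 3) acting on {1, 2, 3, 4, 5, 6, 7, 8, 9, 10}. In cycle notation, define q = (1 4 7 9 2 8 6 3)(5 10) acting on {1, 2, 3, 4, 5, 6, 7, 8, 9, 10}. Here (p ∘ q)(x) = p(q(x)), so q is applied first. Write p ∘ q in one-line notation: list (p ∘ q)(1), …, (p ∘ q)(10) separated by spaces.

Chase each element through q then p: 1 → 4 → 4; 2 → 8 → 1; 3 → 1 → 7; 4 → 7 → 5; 5 → 10 → 3; 6 → 3 → 2; 7 → 9 → 8; 8 → 6 → 9; 9 → 2 → 10; 10 → 5 → 6.
So p ∘ q in one-line form is 4 1 7 5 3 2 8 9 10 6.

4 1 7 5 3 2 8 9 10 6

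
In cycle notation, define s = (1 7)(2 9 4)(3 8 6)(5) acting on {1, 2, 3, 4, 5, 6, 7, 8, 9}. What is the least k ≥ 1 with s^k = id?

The disjoint cycles have lengths 3, 3, 2, 1.
Since disjoint cycles commute, ord(s) = lcm(3, 3, 2) = 6.

6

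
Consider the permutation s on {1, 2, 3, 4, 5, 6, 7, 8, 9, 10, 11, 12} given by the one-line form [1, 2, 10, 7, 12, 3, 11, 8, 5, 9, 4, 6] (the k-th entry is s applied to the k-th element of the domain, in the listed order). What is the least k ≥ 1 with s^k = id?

Decomposing into disjoint cycles gives cycle lengths 6, 3, 1, 1, 1.
Since disjoint cycles commute, ord(s) = lcm(6, 3) = 6.

6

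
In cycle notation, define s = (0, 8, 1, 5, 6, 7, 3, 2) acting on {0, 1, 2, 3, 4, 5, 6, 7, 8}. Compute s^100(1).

3

1 lies in the 8-cycle (0, 8, 1, 5, 6, 7, 3, 2).
Since the cycle has length 8, s^100 acts on it the same as s^4 (100 mod 8 = 4).
Advancing 4 steps from 1: 1 → 5 → 6 → 7 → 3.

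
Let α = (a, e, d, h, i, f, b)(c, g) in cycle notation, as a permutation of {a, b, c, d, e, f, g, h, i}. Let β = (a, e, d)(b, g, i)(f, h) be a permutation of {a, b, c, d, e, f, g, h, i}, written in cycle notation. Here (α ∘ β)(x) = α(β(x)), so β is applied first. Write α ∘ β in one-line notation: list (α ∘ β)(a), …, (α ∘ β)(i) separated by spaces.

(α ∘ β)(x) = α(β(x)). Computing each image: α(β(a)) = α(e) = d, α(β(b)) = α(g) = c, α(β(c)) = α(c) = g, α(β(d)) = α(a) = e, α(β(e)) = α(d) = h, α(β(f)) = α(h) = i, α(β(g)) = α(i) = f, α(β(h)) = α(f) = b, α(β(i)) = α(b) = a.
Hence α ∘ β = [d c g e h i f b a].

d c g e h i f b a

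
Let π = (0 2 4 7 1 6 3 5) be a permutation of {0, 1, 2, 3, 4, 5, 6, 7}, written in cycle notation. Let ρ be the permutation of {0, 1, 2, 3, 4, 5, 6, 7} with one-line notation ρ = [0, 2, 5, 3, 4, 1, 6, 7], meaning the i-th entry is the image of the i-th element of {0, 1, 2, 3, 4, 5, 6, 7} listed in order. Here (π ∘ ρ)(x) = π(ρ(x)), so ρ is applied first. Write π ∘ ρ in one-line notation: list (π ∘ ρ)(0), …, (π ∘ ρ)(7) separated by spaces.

2 4 0 5 7 6 3 1

(π ∘ ρ)(x) = π(ρ(x)). Computing each image: π(ρ(0)) = π(0) = 2, π(ρ(1)) = π(2) = 4, π(ρ(2)) = π(5) = 0, π(ρ(3)) = π(3) = 5, π(ρ(4)) = π(4) = 7, π(ρ(5)) = π(1) = 6, π(ρ(6)) = π(6) = 3, π(ρ(7)) = π(7) = 1.
Hence π ∘ ρ = [2 4 0 5 7 6 3 1].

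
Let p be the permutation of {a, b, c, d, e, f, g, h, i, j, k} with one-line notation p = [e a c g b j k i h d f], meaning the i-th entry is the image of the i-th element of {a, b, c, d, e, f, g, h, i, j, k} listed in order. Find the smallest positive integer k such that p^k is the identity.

Writing p as disjoint cycles, the cycle lengths are 5, 3, 2, 1.
The order of p is the least common multiple of its cycle lengths: lcm(5, 3, 2) = 30.

30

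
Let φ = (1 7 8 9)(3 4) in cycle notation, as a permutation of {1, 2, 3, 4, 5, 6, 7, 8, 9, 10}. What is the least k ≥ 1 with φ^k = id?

4

The disjoint cycles have lengths 4, 2, 1, 1, 1, 1.
The order is lcm(4, 2) = 4.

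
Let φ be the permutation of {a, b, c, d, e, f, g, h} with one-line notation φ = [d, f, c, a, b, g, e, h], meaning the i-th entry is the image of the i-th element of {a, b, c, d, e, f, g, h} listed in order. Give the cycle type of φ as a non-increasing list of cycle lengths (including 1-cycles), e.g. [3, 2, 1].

The disjoint cycles are (a d)(b f g e)(c)(h), with lengths 4, 2, 1, 1 in non-increasing order.

[4, 2, 1, 1]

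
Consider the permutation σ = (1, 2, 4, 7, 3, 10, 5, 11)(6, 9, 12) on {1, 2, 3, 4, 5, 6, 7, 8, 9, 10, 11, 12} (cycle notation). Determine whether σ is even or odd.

The cycle lengths are 8, 3, 1.
A cycle is odd iff its length is even; σ has 1 even-length cycle, so sgn(σ) = (−1)^1 and σ is odd.

odd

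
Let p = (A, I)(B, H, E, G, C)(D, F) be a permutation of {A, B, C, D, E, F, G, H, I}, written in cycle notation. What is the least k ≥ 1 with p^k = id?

10

The disjoint cycles have lengths 5, 2, 2.
Since disjoint cycles commute, ord(p) = lcm(5, 2, 2) = 10.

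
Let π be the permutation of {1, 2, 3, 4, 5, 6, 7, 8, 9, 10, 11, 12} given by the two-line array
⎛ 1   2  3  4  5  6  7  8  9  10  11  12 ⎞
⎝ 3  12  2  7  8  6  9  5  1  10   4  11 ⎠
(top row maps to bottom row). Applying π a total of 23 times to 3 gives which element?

Tracing 3 → 2 → … returns to 3 after 8 steps, so 3 lies in an 8-cycle (1 3 2 12 11 4 7 9).
On an 8-cycle, π^8 is the identity, so π^23 = π^7 there (23 ≡ 7 mod 8).
Stepping 7 places around the cycle: 3 → 2 → 12 → 11 → 4 → 7 → 9 → 1.

1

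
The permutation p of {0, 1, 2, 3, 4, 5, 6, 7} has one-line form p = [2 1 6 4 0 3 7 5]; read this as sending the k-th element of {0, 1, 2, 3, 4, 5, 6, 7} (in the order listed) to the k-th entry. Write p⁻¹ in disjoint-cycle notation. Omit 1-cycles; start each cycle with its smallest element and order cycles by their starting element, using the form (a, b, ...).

(0, 4, 3, 5, 7, 6, 2)

The cycle decomposition of p is (0, 2, 6, 7, 5, 3, 4).
The inverse reverses every cycle; in canonical form, p⁻¹ = (0, 4, 3, 5, 7, 6, 2).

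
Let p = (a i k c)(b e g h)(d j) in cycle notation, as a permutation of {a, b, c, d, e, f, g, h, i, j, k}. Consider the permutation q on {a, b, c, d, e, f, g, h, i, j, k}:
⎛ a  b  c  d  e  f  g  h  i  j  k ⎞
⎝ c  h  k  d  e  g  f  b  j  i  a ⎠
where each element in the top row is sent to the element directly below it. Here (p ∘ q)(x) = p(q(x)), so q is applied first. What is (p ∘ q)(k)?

First apply q: q(k) = a, then p(a) = i. Thus (p ∘ q)(k) = i.

i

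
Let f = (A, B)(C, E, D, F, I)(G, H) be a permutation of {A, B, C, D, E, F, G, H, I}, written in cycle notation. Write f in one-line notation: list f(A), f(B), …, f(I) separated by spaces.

B A E F D I H G C

Each element maps to the next entry in its cycle (wrapping to the front): A↦B, B↦A, C↦E, D↦F, E↦D, F↦I, G↦H, H↦G, I↦C.
Listing these in domain order gives B A E F D I H G C.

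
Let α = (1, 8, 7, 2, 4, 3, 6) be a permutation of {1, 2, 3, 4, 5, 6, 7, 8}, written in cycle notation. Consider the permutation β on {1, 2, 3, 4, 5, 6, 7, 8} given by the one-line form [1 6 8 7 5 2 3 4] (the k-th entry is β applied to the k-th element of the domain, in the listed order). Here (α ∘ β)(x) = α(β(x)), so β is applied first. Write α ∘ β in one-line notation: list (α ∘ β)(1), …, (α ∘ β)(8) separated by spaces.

8 1 7 2 5 4 6 3

Chase each element through β then α: 1 → 1 → 8; 2 → 6 → 1; 3 → 8 → 7; 4 → 7 → 2; 5 → 5 → 5; 6 → 2 → 4; 7 → 3 → 6; 8 → 4 → 3.
So α ∘ β in one-line form is 8 1 7 2 5 4 6 3.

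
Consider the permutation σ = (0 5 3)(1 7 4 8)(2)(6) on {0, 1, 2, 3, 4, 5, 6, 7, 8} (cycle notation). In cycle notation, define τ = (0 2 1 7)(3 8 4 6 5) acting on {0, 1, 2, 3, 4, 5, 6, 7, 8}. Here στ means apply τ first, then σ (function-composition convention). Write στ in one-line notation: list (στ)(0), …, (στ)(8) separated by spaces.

2 4 7 1 6 0 3 5 8

For each element, apply τ then σ: 0 → 2 → 2; 1 → 7 → 4; 2 → 1 → 7; 3 → 8 → 1; 4 → 6 → 6; 5 → 3 → 0; 6 → 5 → 3; 7 → 0 → 5; 8 → 4 → 8.
So στ in one-line form is 2 4 7 1 6 0 3 5 8.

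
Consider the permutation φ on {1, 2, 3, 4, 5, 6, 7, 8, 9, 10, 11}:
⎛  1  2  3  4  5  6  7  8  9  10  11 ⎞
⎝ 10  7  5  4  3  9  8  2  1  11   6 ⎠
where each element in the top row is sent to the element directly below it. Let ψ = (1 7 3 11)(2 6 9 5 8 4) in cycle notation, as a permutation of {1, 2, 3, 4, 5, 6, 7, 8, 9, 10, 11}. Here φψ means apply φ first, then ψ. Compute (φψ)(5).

First apply φ: φ(5) = 3, then ψ(3) = 11. Thus (φψ)(5) = 11.

11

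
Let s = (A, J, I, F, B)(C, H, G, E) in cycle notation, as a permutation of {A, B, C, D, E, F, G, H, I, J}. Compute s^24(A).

A lies in the 5-cycle (A, J, I, F, B).
On a 5-cycle, s^5 is the identity, so s^24 = s^4 there (24 ≡ 4 mod 5).
Stepping 4 places around the cycle: A → J → I → F → B.

B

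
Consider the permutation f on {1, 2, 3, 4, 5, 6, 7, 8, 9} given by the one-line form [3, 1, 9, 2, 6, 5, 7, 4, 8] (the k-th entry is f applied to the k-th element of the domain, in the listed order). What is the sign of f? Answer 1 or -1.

In disjoint-cycle form the cycle lengths are 6, 2, 1.
A cycle of length ℓ contributes ℓ−1 transpositions, so f is a product of 5 + 1 = 6 transpositions — even.

1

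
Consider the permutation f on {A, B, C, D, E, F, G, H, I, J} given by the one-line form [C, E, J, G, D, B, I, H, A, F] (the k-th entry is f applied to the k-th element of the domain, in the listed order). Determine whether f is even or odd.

In disjoint-cycle form the cycle lengths are 9, 1.
A cycle is odd iff its length is even; f has 0 even-length cycles, so sgn(f) = (−1)^0 and f is even.

even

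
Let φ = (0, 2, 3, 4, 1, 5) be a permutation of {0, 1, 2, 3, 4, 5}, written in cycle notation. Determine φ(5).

Within (0, 2, 3, 4, 1, 5), 5 ↦ 0.

0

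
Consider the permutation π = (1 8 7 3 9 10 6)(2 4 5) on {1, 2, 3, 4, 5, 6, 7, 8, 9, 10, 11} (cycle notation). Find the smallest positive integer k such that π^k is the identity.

The disjoint cycles have lengths 7, 3, 1.
The order is lcm(7, 3) = 21.

21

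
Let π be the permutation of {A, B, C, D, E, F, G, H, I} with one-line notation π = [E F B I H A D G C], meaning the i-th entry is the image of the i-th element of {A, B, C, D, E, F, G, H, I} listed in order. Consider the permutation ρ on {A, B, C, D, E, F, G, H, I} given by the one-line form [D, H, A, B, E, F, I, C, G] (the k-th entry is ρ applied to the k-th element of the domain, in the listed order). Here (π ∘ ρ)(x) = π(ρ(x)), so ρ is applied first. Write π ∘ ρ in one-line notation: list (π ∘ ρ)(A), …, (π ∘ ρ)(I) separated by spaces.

(π ∘ ρ)(x) = π(ρ(x)). Computing each image: π(ρ(A)) = π(D) = I, π(ρ(B)) = π(H) = G, π(ρ(C)) = π(A) = E, π(ρ(D)) = π(B) = F, π(ρ(E)) = π(E) = H, π(ρ(F)) = π(F) = A, π(ρ(G)) = π(I) = C, π(ρ(H)) = π(C) = B, π(ρ(I)) = π(G) = D.
Hence π ∘ ρ = [I G E F H A C B D].

I G E F H A C B D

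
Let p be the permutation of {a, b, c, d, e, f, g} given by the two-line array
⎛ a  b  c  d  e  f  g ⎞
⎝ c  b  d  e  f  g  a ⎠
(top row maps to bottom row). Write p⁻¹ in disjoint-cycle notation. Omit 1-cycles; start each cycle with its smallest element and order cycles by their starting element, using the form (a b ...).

The cycle decomposition of p is (a c d e f g).
The inverse reverses every cycle; in canonical form, p⁻¹ = (a g f e d c).

(a g f e d c)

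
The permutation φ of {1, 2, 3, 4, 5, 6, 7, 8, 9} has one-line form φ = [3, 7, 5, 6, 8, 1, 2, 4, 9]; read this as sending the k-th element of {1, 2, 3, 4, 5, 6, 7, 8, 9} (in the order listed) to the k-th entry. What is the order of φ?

The disjoint-cycle form of φ has cycle lengths 6, 2, 1.
The order is lcm(6, 2) = 6.

6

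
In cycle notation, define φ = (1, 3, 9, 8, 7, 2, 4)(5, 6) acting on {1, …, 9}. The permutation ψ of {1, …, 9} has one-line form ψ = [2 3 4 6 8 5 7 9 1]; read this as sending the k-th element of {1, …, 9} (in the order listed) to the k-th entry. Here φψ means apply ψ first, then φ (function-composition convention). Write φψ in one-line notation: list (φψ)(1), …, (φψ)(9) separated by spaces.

(φψ)(x) = φ(ψ(x)). Computing each image: φ(ψ(1)) = φ(2) = 4, φ(ψ(2)) = φ(3) = 9, φ(ψ(3)) = φ(4) = 1, φ(ψ(4)) = φ(6) = 5, φ(ψ(5)) = φ(8) = 7, φ(ψ(6)) = φ(5) = 6, φ(ψ(7)) = φ(7) = 2, φ(ψ(8)) = φ(9) = 8, φ(ψ(9)) = φ(1) = 3.
Hence φψ = [4 9 1 5 7 6 2 8 3].

4 9 1 5 7 6 2 8 3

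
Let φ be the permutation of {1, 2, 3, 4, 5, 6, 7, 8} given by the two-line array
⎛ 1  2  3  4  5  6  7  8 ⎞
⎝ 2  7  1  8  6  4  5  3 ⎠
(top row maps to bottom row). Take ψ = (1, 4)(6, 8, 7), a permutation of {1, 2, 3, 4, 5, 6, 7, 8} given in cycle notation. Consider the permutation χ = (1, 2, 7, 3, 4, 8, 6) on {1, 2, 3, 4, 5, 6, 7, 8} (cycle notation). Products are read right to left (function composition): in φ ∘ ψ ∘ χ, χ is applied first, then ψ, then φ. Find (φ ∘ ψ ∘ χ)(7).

Apply the permutations in order: χ(7) = 3, then ψ(3) = 3, then φ(3) = 1. So (φ ∘ ψ ∘ χ)(7) = 1.

1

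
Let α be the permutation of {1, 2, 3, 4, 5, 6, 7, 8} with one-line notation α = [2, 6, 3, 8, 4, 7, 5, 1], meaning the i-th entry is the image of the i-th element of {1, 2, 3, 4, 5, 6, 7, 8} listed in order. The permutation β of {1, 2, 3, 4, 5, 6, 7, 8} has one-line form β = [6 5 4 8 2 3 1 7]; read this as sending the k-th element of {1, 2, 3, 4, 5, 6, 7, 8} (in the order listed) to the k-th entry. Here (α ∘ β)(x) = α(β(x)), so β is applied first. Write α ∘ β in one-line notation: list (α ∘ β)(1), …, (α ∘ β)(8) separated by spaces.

7 4 8 1 6 3 2 5

For each element, apply β then α: 1 → 6 → 7; 2 → 5 → 4; 3 → 4 → 8; 4 → 8 → 1; 5 → 2 → 6; 6 → 3 → 3; 7 → 1 → 2; 8 → 7 → 5.
So α ∘ β in one-line form is 7 4 8 1 6 3 2 5.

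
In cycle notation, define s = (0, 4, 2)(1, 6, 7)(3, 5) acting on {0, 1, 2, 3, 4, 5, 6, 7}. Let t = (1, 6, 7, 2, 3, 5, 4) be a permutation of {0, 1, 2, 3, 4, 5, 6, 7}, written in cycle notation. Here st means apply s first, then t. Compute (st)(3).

4

(st)(3) = t(s(3)). s(3) = 5, then t(5) = 4. So (st)(3) = 4.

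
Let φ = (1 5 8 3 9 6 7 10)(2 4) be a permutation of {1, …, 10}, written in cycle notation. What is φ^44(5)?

6

5 lies in the 8-cycle (1 5 8 3 9 6 7 10).
On an 8-cycle, φ^8 is the identity, so φ^44 = φ^4 there (44 ≡ 4 mod 8).
Stepping 4 places around the cycle: 5 → 8 → 3 → 9 → 6.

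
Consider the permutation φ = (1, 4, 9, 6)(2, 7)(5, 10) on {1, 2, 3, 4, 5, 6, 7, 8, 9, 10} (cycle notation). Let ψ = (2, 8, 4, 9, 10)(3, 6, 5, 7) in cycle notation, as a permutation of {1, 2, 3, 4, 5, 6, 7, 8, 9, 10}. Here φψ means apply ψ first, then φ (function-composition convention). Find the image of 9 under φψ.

5

(φψ)(9) = φ(ψ(9)). ψ(9) = 10, then φ(10) = 5. So (φψ)(9) = 5.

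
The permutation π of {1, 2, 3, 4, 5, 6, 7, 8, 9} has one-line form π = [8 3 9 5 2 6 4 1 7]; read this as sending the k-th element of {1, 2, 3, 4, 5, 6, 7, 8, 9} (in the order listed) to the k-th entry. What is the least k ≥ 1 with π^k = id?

Writing π as disjoint cycles, the cycle lengths are 6, 2, 1.
The order is lcm(6, 2) = 6.

6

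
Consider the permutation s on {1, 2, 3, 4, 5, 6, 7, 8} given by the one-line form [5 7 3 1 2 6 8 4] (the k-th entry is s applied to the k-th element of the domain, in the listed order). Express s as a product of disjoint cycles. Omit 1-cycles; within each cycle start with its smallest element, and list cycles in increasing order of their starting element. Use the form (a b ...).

(1 5 2 7 8 4)

Start at 1 and follow images: 1 → 5 → 2 → 7 → 8 → 4 → 1, giving the cycle (1 5 2 7 8 4).
Repeating from the next unused element and collecting all non-trivial cycles gives (1 5 2 7 8 4).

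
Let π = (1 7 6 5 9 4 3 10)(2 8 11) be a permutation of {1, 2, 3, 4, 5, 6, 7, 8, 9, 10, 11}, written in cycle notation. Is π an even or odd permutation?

The cycle lengths are 8, 3.
A cycle is odd iff its length is even; π has 1 even-length cycle, so sgn(π) = (−1)^1 and π is odd.

odd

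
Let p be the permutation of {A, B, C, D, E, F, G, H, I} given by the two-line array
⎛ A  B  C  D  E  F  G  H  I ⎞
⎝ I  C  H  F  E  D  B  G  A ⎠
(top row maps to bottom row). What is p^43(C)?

B

Tracing C → H → … returns to C after 4 steps, so C lies in a 4-cycle (B, C, H, G).
Since the cycle has length 4, p^43 acts on it the same as p^3 (43 mod 4 = 3).
Stepping 3 places around the cycle: C → H → G → B.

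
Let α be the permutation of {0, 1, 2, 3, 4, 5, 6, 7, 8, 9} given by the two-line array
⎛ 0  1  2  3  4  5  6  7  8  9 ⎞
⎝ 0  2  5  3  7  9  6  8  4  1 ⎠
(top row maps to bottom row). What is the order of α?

The disjoint-cycle form of α has cycle lengths 4, 3, 1, 1, 1.
The order of α is the least common multiple of its cycle lengths: lcm(4, 3) = 12.

12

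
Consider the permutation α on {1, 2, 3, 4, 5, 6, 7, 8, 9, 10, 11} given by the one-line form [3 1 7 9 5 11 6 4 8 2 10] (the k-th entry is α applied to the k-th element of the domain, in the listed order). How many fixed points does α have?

1

The fixed points (elements with α(x) = x) are {5}, so there is 1.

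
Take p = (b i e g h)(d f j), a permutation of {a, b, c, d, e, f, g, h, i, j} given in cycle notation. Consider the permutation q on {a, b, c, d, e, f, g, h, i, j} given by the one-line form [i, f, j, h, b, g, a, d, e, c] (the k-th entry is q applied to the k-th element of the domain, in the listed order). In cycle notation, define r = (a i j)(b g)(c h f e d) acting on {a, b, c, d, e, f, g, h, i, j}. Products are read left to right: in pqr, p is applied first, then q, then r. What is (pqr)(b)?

Apply the permutations in order: p(b) = i, then q(i) = e, then r(e) = d. So (pqr)(b) = d.

d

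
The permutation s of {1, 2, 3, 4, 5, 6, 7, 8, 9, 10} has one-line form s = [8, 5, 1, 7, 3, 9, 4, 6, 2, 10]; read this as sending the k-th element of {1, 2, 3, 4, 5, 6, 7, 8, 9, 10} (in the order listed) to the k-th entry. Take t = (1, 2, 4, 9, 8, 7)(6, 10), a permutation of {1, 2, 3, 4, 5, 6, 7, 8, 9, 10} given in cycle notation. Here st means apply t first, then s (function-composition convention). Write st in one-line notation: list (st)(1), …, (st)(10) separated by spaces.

5 7 1 2 3 10 8 4 6 9

(st)(x) = s(t(x)). Computing each image: s(t(1)) = s(2) = 5, s(t(2)) = s(4) = 7, s(t(3)) = s(3) = 1, s(t(4)) = s(9) = 2, s(t(5)) = s(5) = 3, s(t(6)) = s(10) = 10, s(t(7)) = s(1) = 8, s(t(8)) = s(7) = 4, s(t(9)) = s(8) = 6, s(t(10)) = s(6) = 9.
Hence st = [5 7 1 2 3 10 8 4 6 9].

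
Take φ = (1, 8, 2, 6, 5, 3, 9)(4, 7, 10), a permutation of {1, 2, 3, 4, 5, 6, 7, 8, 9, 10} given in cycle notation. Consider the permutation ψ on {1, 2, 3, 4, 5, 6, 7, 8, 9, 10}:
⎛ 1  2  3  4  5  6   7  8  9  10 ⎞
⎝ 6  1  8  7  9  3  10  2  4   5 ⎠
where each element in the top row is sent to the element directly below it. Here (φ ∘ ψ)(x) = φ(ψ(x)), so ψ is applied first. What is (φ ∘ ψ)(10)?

(φ ∘ ψ)(10) = φ(ψ(10)). ψ(10) = 5, then φ(5) = 3. So (φ ∘ ψ)(10) = 3.

3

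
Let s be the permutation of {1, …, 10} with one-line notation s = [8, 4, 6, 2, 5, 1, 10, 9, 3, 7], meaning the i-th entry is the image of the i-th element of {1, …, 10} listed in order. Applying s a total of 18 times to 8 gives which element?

6

Tracing 8 → 9 → … returns to 8 after 5 steps, so 8 lies in a 5-cycle (1, 8, 9, 3, 6).
Powers repeat with period 5 on this cycle, and 18 mod 5 = 3, so s^18(8) = s^3(8).
Stepping 3 places around the cycle: 8 → 9 → 3 → 6.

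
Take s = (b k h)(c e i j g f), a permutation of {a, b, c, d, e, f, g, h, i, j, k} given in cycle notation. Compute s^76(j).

e

j lies in the 6-cycle (c e i j g f).
Since the cycle has length 6, s^76 acts on it the same as s^4 (76 mod 6 = 4).
Advancing 4 steps from j: j → g → f → c → e.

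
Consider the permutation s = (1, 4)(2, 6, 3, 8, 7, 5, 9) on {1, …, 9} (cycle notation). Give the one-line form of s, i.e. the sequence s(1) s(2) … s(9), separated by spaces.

4 6 8 1 9 3 5 7 2

Reading each image from the cycles: 1→4, 2→6, 3→8, 4→1, 5→9, 6→3, 7→5, 8→7, 9→2.
So the one-line form is 4 6 8 1 9 3 5 7 2.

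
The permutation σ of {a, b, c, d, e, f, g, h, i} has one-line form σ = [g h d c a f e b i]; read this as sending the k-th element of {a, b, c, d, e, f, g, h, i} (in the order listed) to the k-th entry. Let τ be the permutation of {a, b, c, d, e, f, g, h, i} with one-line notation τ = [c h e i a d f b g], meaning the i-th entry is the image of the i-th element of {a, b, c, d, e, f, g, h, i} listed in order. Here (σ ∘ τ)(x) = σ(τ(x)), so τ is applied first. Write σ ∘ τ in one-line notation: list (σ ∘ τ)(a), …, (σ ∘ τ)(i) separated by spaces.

d b a i g c f h e

Chase each element through τ then σ: a → c → d; b → h → b; c → e → a; d → i → i; e → a → g; f → d → c; g → f → f; h → b → h; i → g → e.
So σ ∘ τ in one-line form is d b a i g c f h e.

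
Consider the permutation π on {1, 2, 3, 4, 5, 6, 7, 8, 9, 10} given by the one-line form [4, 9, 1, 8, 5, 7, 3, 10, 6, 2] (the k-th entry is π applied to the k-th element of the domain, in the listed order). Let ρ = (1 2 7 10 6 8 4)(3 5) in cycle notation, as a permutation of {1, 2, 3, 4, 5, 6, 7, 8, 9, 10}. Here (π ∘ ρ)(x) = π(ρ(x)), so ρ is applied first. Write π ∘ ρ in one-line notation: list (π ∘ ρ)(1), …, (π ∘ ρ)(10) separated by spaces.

9 3 5 4 1 10 2 8 6 7

For each element, apply ρ then π: 1 → 2 → 9; 2 → 7 → 3; 3 → 5 → 5; 4 → 1 → 4; 5 → 3 → 1; 6 → 8 → 10; 7 → 10 → 2; 8 → 4 → 8; 9 → 9 → 6; 10 → 6 → 7.
So π ∘ ρ in one-line form is 9 3 5 4 1 10 2 8 6 7.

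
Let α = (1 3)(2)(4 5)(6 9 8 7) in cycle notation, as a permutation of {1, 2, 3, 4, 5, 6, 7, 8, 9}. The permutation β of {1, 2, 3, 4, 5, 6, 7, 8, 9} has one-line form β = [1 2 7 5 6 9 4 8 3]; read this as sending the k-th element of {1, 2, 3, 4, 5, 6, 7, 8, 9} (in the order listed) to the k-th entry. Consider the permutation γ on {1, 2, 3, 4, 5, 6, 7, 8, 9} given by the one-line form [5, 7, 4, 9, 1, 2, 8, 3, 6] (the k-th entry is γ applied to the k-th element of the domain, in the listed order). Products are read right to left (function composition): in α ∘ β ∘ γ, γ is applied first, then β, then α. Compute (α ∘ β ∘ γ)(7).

7

Apply the permutations in order: γ(7) = 8, then β(8) = 8, then α(8) = 7. So (α ∘ β ∘ γ)(7) = 7.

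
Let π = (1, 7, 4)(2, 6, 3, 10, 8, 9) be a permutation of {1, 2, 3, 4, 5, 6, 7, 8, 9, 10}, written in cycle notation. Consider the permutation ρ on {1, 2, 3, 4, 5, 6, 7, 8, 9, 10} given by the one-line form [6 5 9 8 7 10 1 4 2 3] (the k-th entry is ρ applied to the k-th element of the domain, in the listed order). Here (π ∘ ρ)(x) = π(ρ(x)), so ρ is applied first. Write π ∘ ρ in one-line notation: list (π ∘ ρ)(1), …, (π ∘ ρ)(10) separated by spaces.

3 5 2 9 4 8 7 1 6 10

(π ∘ ρ)(x) = π(ρ(x)). Computing each image: π(ρ(1)) = π(6) = 3, π(ρ(2)) = π(5) = 5, π(ρ(3)) = π(9) = 2, π(ρ(4)) = π(8) = 9, π(ρ(5)) = π(7) = 4, π(ρ(6)) = π(10) = 8, π(ρ(7)) = π(1) = 7, π(ρ(8)) = π(4) = 1, π(ρ(9)) = π(2) = 6, π(ρ(10)) = π(3) = 10.
Hence π ∘ ρ = [3 5 2 9 4 8 7 1 6 10].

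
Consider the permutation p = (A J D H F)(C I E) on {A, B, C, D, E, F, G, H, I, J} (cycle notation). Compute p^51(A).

A lies in the 5-cycle (A J D H F).
Since the cycle has length 5, p^51 acts on it the same as p^1 (51 mod 5 = 1).
Advancing 1 step from A: A → J.

J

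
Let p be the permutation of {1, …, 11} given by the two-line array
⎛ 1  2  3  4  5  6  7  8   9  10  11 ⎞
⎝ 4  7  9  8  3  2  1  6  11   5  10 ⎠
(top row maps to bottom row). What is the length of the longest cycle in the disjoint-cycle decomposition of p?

Decomposing into disjoint cycles gives (1, 4, 8, 6, 2, 7)(3, 9, 11, 10, 5); the longest has length 6.

6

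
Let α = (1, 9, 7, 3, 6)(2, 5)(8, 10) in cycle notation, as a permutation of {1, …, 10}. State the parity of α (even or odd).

The cycle lengths are 5, 2, 2, 1.
A cycle is odd iff its length is even; α has 2 even-length cycles, so sgn(α) = (−1)^2 and α is even.

even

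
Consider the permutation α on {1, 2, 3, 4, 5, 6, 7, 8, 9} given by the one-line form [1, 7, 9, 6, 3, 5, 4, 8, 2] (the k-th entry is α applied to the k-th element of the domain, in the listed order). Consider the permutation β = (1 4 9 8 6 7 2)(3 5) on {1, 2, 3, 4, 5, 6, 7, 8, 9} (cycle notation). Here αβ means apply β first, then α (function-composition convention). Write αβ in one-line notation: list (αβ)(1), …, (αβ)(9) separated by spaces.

6 1 3 2 9 4 7 5 8

For each element, apply β then α: 1 → 4 → 6; 2 → 1 → 1; 3 → 5 → 3; 4 → 9 → 2; 5 → 3 → 9; 6 → 7 → 4; 7 → 2 → 7; 8 → 6 → 5; 9 → 8 → 8.
So αβ in one-line form is 6 1 3 2 9 4 7 5 8.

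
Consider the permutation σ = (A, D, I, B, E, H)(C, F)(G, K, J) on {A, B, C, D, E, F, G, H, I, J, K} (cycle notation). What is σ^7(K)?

J

K lies in the 3-cycle (G, K, J).
On a 3-cycle, σ^3 is the identity, so σ^7 = σ^1 there (7 ≡ 1 mod 3).
Advancing 1 step from K: K → J.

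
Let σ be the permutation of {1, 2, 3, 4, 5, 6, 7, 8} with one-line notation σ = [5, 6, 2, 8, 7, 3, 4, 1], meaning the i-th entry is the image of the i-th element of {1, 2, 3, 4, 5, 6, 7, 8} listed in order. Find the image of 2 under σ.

2 is element number 2 of the domain, and entry number 2 of the one-line form is 6, so σ(2) = 6.

6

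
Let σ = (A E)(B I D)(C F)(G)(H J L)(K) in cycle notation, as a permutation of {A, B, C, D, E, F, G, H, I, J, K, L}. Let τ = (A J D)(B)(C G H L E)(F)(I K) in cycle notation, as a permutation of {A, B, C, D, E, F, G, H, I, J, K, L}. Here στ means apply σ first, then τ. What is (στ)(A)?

First apply σ: σ(A) = E, then τ(E) = C. Thus (στ)(A) = C.

C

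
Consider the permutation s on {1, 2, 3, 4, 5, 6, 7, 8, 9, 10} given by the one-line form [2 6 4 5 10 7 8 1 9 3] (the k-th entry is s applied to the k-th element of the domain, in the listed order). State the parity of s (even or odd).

odd

In disjoint-cycle form the cycle lengths are 5, 4, 1.
A cycle of length ℓ contributes ℓ−1 transpositions, so s is a product of 4 + 3 = 7 transpositions — odd.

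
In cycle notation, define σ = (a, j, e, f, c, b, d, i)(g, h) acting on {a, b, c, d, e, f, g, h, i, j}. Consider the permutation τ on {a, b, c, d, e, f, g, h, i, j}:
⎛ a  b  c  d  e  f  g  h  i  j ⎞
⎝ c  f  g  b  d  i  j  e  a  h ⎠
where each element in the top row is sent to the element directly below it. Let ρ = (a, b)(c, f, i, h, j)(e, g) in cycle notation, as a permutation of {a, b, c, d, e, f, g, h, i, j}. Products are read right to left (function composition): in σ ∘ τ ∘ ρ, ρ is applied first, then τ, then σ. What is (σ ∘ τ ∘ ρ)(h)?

g

Apply the permutations in order: ρ(h) = j, then τ(j) = h, then σ(h) = g. So (σ ∘ τ ∘ ρ)(h) = g.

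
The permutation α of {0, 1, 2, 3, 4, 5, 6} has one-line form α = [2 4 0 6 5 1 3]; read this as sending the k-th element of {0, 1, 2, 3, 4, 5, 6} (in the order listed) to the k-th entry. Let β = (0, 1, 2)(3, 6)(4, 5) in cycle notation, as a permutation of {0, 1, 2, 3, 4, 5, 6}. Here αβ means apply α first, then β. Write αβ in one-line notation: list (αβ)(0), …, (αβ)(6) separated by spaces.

0 5 1 3 4 2 6

(αβ)(x) = β(α(x)). Computing each image: β(α(0)) = β(2) = 0, β(α(1)) = β(4) = 5, β(α(2)) = β(0) = 1, β(α(3)) = β(6) = 3, β(α(4)) = β(5) = 4, β(α(5)) = β(1) = 2, β(α(6)) = β(3) = 6.
Hence αβ = [0 5 1 3 4 2 6].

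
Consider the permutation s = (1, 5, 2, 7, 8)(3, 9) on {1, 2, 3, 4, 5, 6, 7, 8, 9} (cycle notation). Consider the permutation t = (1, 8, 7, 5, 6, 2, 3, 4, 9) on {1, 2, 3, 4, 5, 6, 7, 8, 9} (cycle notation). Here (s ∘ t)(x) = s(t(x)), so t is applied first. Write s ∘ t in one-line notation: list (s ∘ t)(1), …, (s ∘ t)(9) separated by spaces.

For each element, apply t then s: 1 → 8 → 1; 2 → 3 → 9; 3 → 4 → 4; 4 → 9 → 3; 5 → 6 → 6; 6 → 2 → 7; 7 → 5 → 2; 8 → 7 → 8; 9 → 1 → 5.
Collecting the images, s ∘ t = [1 9 4 3 6 7 2 8 5].

1 9 4 3 6 7 2 8 5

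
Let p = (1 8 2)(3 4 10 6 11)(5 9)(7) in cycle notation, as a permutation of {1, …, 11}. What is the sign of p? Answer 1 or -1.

The cycle lengths are 5, 3, 2, 1.
A cycle of length ℓ contributes ℓ−1 transpositions, so p is a product of 4 + 2 + 1 = 7 transpositions — odd.

-1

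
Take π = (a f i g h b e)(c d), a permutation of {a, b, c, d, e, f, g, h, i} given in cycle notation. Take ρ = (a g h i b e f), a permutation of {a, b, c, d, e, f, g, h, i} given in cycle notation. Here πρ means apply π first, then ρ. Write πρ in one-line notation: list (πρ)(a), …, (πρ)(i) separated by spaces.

a f d c g b i e h

(πρ)(x) = ρ(π(x)). Computing each image: ρ(π(a)) = ρ(f) = a, ρ(π(b)) = ρ(e) = f, ρ(π(c)) = ρ(d) = d, ρ(π(d)) = ρ(c) = c, ρ(π(e)) = ρ(a) = g, ρ(π(f)) = ρ(i) = b, ρ(π(g)) = ρ(h) = i, ρ(π(h)) = ρ(b) = e, ρ(π(i)) = ρ(g) = h.
Hence πρ = [a f d c g b i e h].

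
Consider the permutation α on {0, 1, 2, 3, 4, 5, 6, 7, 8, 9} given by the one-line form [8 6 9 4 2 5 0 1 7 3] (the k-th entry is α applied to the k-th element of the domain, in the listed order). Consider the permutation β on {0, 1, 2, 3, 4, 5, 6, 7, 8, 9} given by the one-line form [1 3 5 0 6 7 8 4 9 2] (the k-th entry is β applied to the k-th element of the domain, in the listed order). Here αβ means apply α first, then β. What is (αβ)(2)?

First apply α: α(2) = 9, then β(9) = 2. Thus (αβ)(2) = 2.

2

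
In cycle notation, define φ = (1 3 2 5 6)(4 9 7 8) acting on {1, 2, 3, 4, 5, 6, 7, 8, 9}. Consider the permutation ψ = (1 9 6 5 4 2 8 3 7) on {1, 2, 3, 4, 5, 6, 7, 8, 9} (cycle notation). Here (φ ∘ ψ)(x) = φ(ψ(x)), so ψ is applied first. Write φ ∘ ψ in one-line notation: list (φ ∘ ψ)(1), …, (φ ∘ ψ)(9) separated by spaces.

(φ ∘ ψ)(x) = φ(ψ(x)). Computing each image: φ(ψ(1)) = φ(9) = 7, φ(ψ(2)) = φ(8) = 4, φ(ψ(3)) = φ(7) = 8, φ(ψ(4)) = φ(2) = 5, φ(ψ(5)) = φ(4) = 9, φ(ψ(6)) = φ(5) = 6, φ(ψ(7)) = φ(1) = 3, φ(ψ(8)) = φ(3) = 2, φ(ψ(9)) = φ(6) = 1.
Hence φ ∘ ψ = [7 4 8 5 9 6 3 2 1].

7 4 8 5 9 6 3 2 1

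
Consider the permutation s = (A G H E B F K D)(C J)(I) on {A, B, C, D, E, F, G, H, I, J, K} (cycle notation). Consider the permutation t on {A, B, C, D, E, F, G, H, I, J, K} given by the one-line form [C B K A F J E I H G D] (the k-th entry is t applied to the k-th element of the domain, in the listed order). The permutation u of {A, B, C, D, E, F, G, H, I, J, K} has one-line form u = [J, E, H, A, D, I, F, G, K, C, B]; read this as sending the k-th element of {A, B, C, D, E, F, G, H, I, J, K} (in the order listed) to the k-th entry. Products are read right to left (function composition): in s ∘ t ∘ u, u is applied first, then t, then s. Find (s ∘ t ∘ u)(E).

(s ∘ t ∘ u)(E) = s(t(u(E))). u(E) = D, then t(D) = A, then s(A) = G, so the result is G.

G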